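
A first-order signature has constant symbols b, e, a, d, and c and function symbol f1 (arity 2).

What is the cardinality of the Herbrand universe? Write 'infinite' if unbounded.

infinite

The signature has at least one function symbol (f1, arity 2) and at least one constant (b).
Iterating f1 gives infinitely many distinct ground terms: b, f1(b, b), f1(f1(b, b), f1(b, b)), ...
So the Herbrand universe is infinite.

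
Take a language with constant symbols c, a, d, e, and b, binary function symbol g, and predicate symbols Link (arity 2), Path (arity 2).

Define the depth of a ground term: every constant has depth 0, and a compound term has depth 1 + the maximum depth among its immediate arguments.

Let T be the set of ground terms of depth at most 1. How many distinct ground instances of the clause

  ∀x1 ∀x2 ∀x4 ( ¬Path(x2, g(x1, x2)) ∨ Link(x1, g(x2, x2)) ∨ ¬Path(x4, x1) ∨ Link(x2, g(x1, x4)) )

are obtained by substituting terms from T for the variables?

Ground terms of depth ≤ 1:
  If N_k denotes the number of depth-≤k ground terms, the 5 constants give N_0 = 5, and each function symbol of arity r contributes N_{k-1}^r new terms at level k: N_k = 5 + N_{k-1}^2.
  N_0 = 5
  N_1 = 5 + 5^2 = 30
So there are 30 ground terms available for substitution.
The clause has 3 distinct variables (x1, x2, x4), each appearing in the body. In the free term algebra distinct substitutions yield syntactically distinct ground instances.
Number of ground instances = 30^3 = 27000.

27000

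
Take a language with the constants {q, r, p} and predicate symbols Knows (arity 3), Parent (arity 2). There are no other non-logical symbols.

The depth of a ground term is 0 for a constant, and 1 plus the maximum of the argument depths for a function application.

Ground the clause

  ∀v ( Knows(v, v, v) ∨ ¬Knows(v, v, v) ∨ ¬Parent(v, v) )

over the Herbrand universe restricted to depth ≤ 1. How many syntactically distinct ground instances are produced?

3

Ground terms of depth ≤ 1:
  With no function symbols every ground term is a constant, so there are exactly 3 ground terms at every depth bound.
  N_0 = 3
  N_1 = 3
So there are 3 ground terms available for substitution.
The clause has 1 distinct variable (v), which appears in the body. In the free term algebra distinct substitutions yield syntactically distinct ground instances.
Number of ground instances = 3.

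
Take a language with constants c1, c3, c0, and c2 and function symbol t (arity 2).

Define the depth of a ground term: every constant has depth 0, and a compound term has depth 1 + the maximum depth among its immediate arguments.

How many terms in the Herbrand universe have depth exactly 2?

If N_k denotes the number of depth-≤k ground terms, the 4 constants give N_0 = 4, and each function symbol of arity r contributes N_{k-1}^r new terms at level k: N_k = 4 + N_{k-1}^2.
N_0 = 4
N_1 = 4 + 4^2 = 20
N_2 = 4 + 20^2 = 404
Terms of depth exactly 2: N_2 − N_1 = 404 − 20 = 384.

384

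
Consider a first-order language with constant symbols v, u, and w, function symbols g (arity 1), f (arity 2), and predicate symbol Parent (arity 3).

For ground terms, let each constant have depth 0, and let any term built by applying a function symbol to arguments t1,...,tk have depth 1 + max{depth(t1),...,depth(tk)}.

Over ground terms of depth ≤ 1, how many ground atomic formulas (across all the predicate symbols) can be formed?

First count ground terms of depth ≤ 1.
Let N_k = |{terms of depth ≤ k}|. Then N_0 = 3 and N_k = 3 + N_{k-1} + N_{k-1}^2 for k ≥ 1 (one summand per function symbol, arity giving the exponent).
N_0 = 3
N_1 = 3 + 3 + 3^2 = 15
So |H| = 15.
For each predicate symbol, the number of ground atoms is |H| raised to its arity; summing:
  Parent: 15^3 = 3375
Total ground atoms: 3375.

3375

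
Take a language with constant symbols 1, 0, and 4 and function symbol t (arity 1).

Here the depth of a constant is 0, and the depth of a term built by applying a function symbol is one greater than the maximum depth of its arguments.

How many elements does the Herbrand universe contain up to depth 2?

9

If N_k denotes the number of depth-≤k ground terms, the 3 constants give N_0 = 3, and each function symbol of arity r contributes N_{k-1}^r new terms at level k: N_k = 3 + N_{k-1}.
N_0 = 3
N_1 = 3 + 3 = 6
N_2 = 3 + 6 = 9
Explicitly: 1, 0, 4, t(1), t(0), t(4), t(t(1)), t(t(0)), t(t(4)).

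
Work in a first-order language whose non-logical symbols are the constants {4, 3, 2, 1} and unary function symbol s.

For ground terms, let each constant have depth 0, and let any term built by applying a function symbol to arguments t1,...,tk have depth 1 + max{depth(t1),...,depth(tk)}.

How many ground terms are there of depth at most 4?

Count level by level. With function symbols s/1, the terms of depth ≤ k are the 4 constants together with each function applied to depth-≤(k−1) tuples, so N_k = 4 + N_{k-1}.
N_0 = 4
N_1 = 4 + 4 = 8
N_2 = 4 + 8 = 12
N_3 = 4 + 12 = 16
N_4 = 4 + 16 = 20

20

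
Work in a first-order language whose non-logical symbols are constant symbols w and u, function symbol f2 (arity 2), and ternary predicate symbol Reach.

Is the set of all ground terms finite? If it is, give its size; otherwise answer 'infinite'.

The signature has at least one function symbol (f2, arity 2) and at least one constant (w).
Iterating f2 gives infinitely many distinct ground terms: w, f2(w, w), f2(f2(w, w), f2(w, w)), ...
So the Herbrand universe is infinite.

infinite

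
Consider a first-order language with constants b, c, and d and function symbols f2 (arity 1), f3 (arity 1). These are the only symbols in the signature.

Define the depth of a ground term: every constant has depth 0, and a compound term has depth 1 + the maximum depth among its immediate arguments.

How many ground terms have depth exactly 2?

Write N_k for the number of ground terms of depth ≤ k. A term of depth ≤ k is either a constant or a function symbol applied to arguments of depth ≤ k−1, so N_k = 3 + N_{k-1} + N_{k-1}.
N_0 = 3
N_1 = 3 + 3 + 3 = 9
N_2 = 3 + 9 + 9 = 21
Terms of depth exactly 2: N_2 − N_1 = 21 − 9 = 12.

12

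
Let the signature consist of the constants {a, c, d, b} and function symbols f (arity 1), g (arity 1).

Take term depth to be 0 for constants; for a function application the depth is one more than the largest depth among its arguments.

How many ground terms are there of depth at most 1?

12

Let N_k count ground terms of depth at most k. Each non-constant term of depth ≤ k is some function symbol applied to depth-≤(k−1) arguments, giving N_k = 4 + N_{k-1} + N_{k-1}.
N_0 = 4
N_1 = 4 + 4 + 4 = 12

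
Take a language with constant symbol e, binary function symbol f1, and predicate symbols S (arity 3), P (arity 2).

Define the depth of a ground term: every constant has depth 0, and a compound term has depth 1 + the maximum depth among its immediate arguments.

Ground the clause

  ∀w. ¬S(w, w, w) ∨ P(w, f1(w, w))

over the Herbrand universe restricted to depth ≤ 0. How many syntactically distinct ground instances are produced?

1

Ground terms of depth ≤ 0:
  Write N_k for the number of ground terms of depth ≤ k. A term of depth ≤ k is either a constant or a function symbol applied to arguments of depth ≤ k−1, so N_k = 1 + N_{k-1}^2.
  N_0 = 1
So there is exactly 1 ground term available for substitution.
The body mentions the single quantified variable w; since ground terms form a free algebra, no two substitutions collapse to the same formula.
Number of ground instances = 1.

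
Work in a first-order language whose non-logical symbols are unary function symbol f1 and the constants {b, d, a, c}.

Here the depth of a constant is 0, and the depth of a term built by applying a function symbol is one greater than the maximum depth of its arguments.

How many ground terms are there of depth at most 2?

12

Let N_k = |{terms of depth ≤ k}|. Then N_0 = 4 and N_k = 4 + N_{k-1} for k ≥ 1 (one summand per function symbol, arity giving the exponent).
N_0 = 4
N_1 = 4 + 4 = 8
N_2 = 4 + 8 = 12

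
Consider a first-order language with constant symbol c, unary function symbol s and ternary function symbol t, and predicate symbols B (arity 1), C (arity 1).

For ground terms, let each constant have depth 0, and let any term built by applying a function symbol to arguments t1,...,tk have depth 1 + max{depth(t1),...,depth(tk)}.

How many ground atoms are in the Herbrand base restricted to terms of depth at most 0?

First count ground terms of depth ≤ 0.
Write N_k for the number of ground terms of depth ≤ k. A term of depth ≤ k is either a constant or a function symbol applied to arguments of depth ≤ k−1, so N_k = 1 + N_{k-1} + N_{k-1}^3.
N_0 = 1
Explicitly: c.
So |H| = 1.
For each predicate symbol, the number of ground atoms is |H| raised to its arity; summing:
  B: 1;  C: 1
Total ground atoms: 1 + 1 = 2.

2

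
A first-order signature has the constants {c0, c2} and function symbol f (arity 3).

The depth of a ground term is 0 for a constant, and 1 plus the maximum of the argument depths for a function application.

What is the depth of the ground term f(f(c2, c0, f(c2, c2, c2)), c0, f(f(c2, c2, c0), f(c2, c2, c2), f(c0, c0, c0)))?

3

depth(f(c2, c2, c2)) = 1 + max(0, 0, 0) = 1
depth(f(c2, c0, f(c2, c2, c2))) = 1 + max(0, 0, 1) = 2
depth(f(c2, c2, c0)) = 1 + max(0, 0, 0) = 1
depth(f(c0, c0, c0)) = 1 + max(0, 0, 0) = 1
depth(f(f(c2, c2, c0), f(c2, c2, c2), f(c0, c0, c0))) = 1 + max(1, 1, 1) = 2
depth(f(f(c2, c0, f(c2, c2, c2)), c0, f(f(c2, c2, c0), f(c2, c2, c2), f(c0, c0, c0)))) = 1 + max(2, 0, 2) = 3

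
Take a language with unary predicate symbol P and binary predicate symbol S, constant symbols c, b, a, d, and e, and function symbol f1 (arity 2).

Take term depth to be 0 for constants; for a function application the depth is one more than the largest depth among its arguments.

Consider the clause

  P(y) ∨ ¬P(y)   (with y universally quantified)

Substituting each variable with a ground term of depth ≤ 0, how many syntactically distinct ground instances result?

Ground terms of depth ≤ 0:
  Count level by level. With function symbols f1/2, the terms of depth ≤ k are the 5 constants together with each function applied to depth-≤(k−1) tuples, so N_k = 5 + N_{k-1}^2.
  N_0 = 5
So there are 5 ground terms available for substitution.
The body mentions the single quantified variable y; since ground terms form a free algebra, no two substitutions collapse to the same formula.
Number of ground instances = 5.

5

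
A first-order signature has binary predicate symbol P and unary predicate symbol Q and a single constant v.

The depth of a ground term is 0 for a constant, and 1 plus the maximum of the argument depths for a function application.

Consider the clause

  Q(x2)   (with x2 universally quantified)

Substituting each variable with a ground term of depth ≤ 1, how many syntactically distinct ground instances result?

Ground terms of depth ≤ 1:
  With no function symbols every ground term is a constant, so there is exactly 1 ground term at every depth bound.
  N_0 = 1
  N_1 = 1
  Explicitly: v.
So there is exactly 1 ground term available for substitution.
The body mentions the single quantified variable x2; since ground terms form a free algebra, no two substitutions collapse to the same formula.
Number of ground instances = 1.

1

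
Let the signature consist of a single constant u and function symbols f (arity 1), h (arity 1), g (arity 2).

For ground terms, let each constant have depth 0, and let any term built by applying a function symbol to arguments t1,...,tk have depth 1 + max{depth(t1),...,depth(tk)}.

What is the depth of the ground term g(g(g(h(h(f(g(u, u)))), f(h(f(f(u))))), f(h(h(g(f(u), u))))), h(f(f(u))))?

depth(g(u, u)) = 1 + max(0, 0) = 1
depth(f(g(u, u))) = 1 + depth(g(u, u)) = 1 + 1 = 2
depth(h(f(g(u, u)))) = 1 + depth(f(g(u, u))) = 1 + 2 = 3
depth(h(h(f(g(u, u))))) = 1 + depth(h(f(g(u, u)))) = 1 + 3 = 4
depth(f(u)) = 1 + depth(u) = 1 + 0 = 1
depth(f(f(u))) = 1 + depth(f(u)) = 1 + 1 = 2
depth(h(f(f(u)))) = 1 + depth(f(f(u))) = 1 + 2 = 3
depth(f(h(f(f(u))))) = 1 + depth(h(f(f(u)))) = 1 + 3 = 4
depth(g(h(h(f(g(u, u)))), f(h(f(f(u)))))) = 1 + max(4, 4) = 5
depth(g(f(u), u)) = 1 + max(1, 0) = 2
depth(h(g(f(u), u))) = 1 + depth(g(f(u), u)) = 1 + 2 = 3
depth(h(h(g(f(u), u)))) = 1 + depth(h(g(f(u), u))) = 1 + 3 = 4
depth(f(h(h(g(f(u), u))))) = 1 + depth(h(h(g(f(u), u)))) = 1 + 4 = 5
depth(g(g(h(h(f(g(u, u)))), f(h(f(f(u))))), f(h(h(g(f(u), u)))))) = 1 + max(5, 5) = 6
depth(g(g(g(h(h(f(g(u, u)))), f(h(f(f(u))))), f(h(h(g(f(u), u))))), h(f(f(u))))) = 1 + max(6, 3) = 7

7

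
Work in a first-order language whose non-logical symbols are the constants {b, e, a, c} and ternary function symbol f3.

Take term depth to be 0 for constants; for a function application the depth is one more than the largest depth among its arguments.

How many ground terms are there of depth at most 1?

If N_k denotes the number of depth-≤k ground terms, the 4 constants give N_0 = 4, and each function symbol of arity r contributes N_{k-1}^r new terms at level k: N_k = 4 + N_{k-1}^3.
N_0 = 4
N_1 = 4 + 4^3 = 68

68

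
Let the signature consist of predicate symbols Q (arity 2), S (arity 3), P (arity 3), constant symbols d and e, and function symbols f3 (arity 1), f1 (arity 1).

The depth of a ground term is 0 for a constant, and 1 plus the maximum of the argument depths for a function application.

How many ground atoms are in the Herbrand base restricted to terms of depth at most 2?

5684

First count ground terms of depth ≤ 2.
If N_k denotes the number of depth-≤k ground terms, the 2 constants give N_0 = 2, and each function symbol of arity r contributes N_{k-1}^r new terms at level k: N_k = 2 + N_{k-1} + N_{k-1}.
N_0 = 2
N_1 = 2 + 2 + 2 = 6
N_2 = 2 + 6 + 6 = 14
So |H| = 14.
A ground atom is a predicate applied to a tuple of terms from H, so the count is the sum over predicates of |H|^arity:
  Q: 14^2 = 196;  S: 14^3 = 2744;  P: 14^3 = 2744
Total ground atoms: 196 + 2744 + 2744 = 5684.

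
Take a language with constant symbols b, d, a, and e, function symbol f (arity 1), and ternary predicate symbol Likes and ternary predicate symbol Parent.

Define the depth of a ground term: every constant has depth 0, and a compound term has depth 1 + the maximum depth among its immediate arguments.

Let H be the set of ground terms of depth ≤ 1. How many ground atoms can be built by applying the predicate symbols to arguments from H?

1024

First count ground terms of depth ≤ 1.
Let N_k count ground terms of depth at most k. Each non-constant term of depth ≤ k is some function symbol applied to depth-≤(k−1) arguments, giving N_k = 4 + N_{k-1}.
N_0 = 4
N_1 = 4 + 4 = 8
So |H| = 8.
For each predicate symbol, the number of ground atoms is |H| raised to its arity; summing:
  Likes: 8^3 = 512;  Parent: 8^3 = 512
Total ground atoms: 512 + 512 = 1024.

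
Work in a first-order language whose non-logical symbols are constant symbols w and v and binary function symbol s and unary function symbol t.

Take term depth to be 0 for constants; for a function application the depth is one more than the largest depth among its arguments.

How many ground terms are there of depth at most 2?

74

Let N_k = |{terms of depth ≤ k}|. Then N_0 = 2 and N_k = 2 + N_{k-1}^2 + N_{k-1} for k ≥ 1 (one summand per function symbol, arity giving the exponent).
N_0 = 2
N_1 = 2 + 2^2 + 2 = 8
N_2 = 2 + 8^2 + 8 = 74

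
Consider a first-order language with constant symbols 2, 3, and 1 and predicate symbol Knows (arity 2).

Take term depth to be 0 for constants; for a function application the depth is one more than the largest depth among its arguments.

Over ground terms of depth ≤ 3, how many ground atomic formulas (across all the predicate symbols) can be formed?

First count ground terms of depth ≤ 3.
With no function symbols every ground term is a constant, so there are exactly 3 ground terms at every depth bound.
N_0 = 3
N_1 = 3
N_2 = 3
N_3 = 3
So |H| = 3.
Each predicate of arity r yields |H|^r ground atoms (one per choice of an r-tuple from H):
  Knows: 3^2 = 9
Total ground atoms: 9.

9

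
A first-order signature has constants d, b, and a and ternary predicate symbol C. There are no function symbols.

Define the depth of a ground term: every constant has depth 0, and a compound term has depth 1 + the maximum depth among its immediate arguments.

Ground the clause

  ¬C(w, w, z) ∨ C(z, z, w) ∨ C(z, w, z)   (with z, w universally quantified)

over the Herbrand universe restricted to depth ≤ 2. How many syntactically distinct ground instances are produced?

9

Ground terms of depth ≤ 2:
  With no function symbols every ground term is a constant, so there are exactly 3 ground terms at every depth bound.
  N_0 = 3
  N_1 = 3
  N_2 = 3
  Explicitly: d, b, a.
So there are 3 ground terms available for substitution.
There are 2 variables to instantiate (z, w), each occurring in at least one literal, so different choices give different ground instances.
Number of ground instances = 3^2 = 9.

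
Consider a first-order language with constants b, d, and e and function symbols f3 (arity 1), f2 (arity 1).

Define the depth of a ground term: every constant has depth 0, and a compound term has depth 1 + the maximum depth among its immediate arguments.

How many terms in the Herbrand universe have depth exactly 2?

12

Let N_k = |{terms of depth ≤ k}|. Then N_0 = 3 and N_k = 3 + N_{k-1} + N_{k-1} for k ≥ 1 (one summand per function symbol, arity giving the exponent).
N_0 = 3
N_1 = 3 + 3 + 3 = 9
N_2 = 3 + 9 + 9 = 21
Terms of depth exactly 2: N_2 − N_1 = 21 − 9 = 12.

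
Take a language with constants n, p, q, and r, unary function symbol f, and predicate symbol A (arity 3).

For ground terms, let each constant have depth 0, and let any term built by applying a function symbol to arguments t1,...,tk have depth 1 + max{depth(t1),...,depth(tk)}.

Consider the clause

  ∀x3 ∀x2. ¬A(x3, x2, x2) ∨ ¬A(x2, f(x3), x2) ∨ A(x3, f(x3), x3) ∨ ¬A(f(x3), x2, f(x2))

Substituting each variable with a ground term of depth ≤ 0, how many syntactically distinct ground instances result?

Ground terms of depth ≤ 0:
  Count level by level. With function symbols f/1, the terms of depth ≤ k are the 4 constants together with each function applied to depth-≤(k−1) tuples, so N_k = 4 + N_{k-1}.
  N_0 = 4
So there are 4 ground terms available for substitution.
The clause has 2 distinct variables (x3, x2), each appearing in the body. In the free term algebra distinct substitutions yield syntactically distinct ground instances.
Number of ground instances = 4^2 = 16.

16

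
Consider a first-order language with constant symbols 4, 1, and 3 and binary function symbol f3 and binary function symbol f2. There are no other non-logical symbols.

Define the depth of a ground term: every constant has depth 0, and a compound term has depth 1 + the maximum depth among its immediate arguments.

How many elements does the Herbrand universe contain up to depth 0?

Let N_k count ground terms of depth at most k. Each non-constant term of depth ≤ k is some function symbol applied to depth-≤(k−1) arguments, giving N_k = 3 + N_{k-1}^2 + N_{k-1}^2.
N_0 = 3

3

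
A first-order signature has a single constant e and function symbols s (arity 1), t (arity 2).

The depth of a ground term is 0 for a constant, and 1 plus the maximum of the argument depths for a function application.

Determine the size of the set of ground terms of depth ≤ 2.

13

Let N_k count ground terms of depth at most k. Each non-constant term of depth ≤ k is some function symbol applied to depth-≤(k−1) arguments, giving N_k = 1 + N_{k-1} + N_{k-1}^2.
N_0 = 1
N_1 = 1 + 1 + 1^2 = 3
N_2 = 1 + 3 + 3^2 = 13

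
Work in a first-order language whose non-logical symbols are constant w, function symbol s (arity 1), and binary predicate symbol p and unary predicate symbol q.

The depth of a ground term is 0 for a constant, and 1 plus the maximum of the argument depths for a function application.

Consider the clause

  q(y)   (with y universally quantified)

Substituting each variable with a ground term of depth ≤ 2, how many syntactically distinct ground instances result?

Ground terms of depth ≤ 2:
  If N_k denotes the number of depth-≤k ground terms, the 1 constant gives N_0 = 1, and each function symbol of arity r contributes N_{k-1}^r new terms at level k: N_k = 1 + N_{k-1}.
  N_0 = 1
  N_1 = 1 + 1 = 2
  N_2 = 1 + 2 = 3
  Explicitly: w, s(w), s(s(w)).
So there are 3 ground terms available for substitution.
The variable y ranges independently over the available ground terms, and distinct assignments produce distinct instances.
Number of ground instances = 3.

3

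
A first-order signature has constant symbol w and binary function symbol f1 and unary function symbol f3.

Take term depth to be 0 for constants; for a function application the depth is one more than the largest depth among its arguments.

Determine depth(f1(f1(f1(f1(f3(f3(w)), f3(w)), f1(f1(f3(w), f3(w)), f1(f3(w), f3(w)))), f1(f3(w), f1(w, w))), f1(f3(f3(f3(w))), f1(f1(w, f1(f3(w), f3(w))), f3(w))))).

depth(f3(w)) = 1 + depth(w) = 1 + 0 = 1
depth(f3(f3(w))) = 1 + depth(f3(w)) = 1 + 1 = 2
depth(f1(f3(f3(w)), f3(w))) = 1 + max(2, 1) = 3
depth(f1(f3(w), f3(w))) = 1 + max(1, 1) = 2
depth(f1(f1(f3(w), f3(w)), f1(f3(w), f3(w)))) = 1 + max(2, 2) = 3
depth(f1(f1(f3(f3(w)), f3(w)), f1(f1(f3(w), f3(w)), f1(f3(w), f3(w))))) = 1 + max(3, 3) = 4
depth(f1(w, w)) = 1 + max(0, 0) = 1
depth(f1(f3(w), f1(w, w))) = 1 + max(1, 1) = 2
depth(f1(f1(f1(f3(f3(w)), f3(w)), f1(f1(f3(w), f3(w)), f1(f3(w), f3(w)))), f1(f3(w), f1(w, w)))) = 1 + max(4, 2) = 5
depth(f3(f3(f3(w)))) = 1 + depth(f3(f3(w))) = 1 + 2 = 3
depth(f1(w, f1(f3(w), f3(w)))) = 1 + max(0, 2) = 3
depth(f1(f1(w, f1(f3(w), f3(w))), f3(w))) = 1 + max(3, 1) = 4
depth(f1(f3(f3(f3(w))), f1(f1(w, f1(f3(w), f3(w))), f3(w)))) = 1 + max(3, 4) = 5
depth(f1(f1(f1(f1(f3(f3(w)), f3(w)), f1(f1(f3(w), f3(w)), f1(f3(w), f3(w)))), f1(f3(w), f1(w, w))), f1(f3(f3(f3(w))), f1(f1(w, f1(f3(w), f3(w))), f3(w))))) = 1 + max(5, 5) = 6

6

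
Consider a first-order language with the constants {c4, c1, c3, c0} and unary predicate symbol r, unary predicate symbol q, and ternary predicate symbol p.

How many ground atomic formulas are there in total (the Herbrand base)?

With no function symbols, the Herbrand universe is just the 4 constants.
Ground atoms per predicate: r: 4, q: 4, p: 4^3 = 64.
Herbrand base size = 4 + 4 + 64 = 72.

72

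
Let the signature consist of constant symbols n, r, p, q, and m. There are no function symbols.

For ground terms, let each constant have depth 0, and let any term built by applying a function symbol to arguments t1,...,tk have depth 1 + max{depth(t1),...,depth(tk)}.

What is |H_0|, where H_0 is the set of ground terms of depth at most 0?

With no function symbols every ground term is a constant, so there are exactly 5 ground terms at every depth bound.
N_0 = 5
Explicitly: n, r, p, q, m.

5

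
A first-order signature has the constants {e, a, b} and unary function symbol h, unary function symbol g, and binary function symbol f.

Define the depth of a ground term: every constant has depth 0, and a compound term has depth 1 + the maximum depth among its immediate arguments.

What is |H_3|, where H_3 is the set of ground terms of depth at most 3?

If N_k denotes the number of depth-≤k ground terms, the 3 constants give N_0 = 3, and each function symbol of arity r contributes N_{k-1}^r new terms at level k: N_k = 3 + N_{k-1} + N_{k-1} + N_{k-1}^2.
N_0 = 3
N_1 = 3 + 3 + 3 + 3^2 = 18
N_2 = 3 + 18 + 18 + 18^2 = 363
N_3 = 3 + 363 + 363 + 363^2 = 132498

132498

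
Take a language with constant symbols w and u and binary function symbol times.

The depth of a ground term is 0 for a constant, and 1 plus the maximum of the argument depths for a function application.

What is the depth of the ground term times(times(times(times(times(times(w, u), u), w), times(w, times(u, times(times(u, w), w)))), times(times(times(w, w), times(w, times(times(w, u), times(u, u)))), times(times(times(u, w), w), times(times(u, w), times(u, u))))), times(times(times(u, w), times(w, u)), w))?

7

depth(times(w, u)) = 1 + max(0, 0) = 1
depth(times(times(w, u), u)) = 1 + max(1, 0) = 2
depth(times(times(times(w, u), u), w)) = 1 + max(2, 0) = 3
depth(times(u, w)) = 1 + max(0, 0) = 1
depth(times(times(u, w), w)) = 1 + max(1, 0) = 2
depth(times(u, times(times(u, w), w))) = 1 + max(0, 2) = 3
depth(times(w, times(u, times(times(u, w), w)))) = 1 + max(0, 3) = 4
depth(times(times(times(times(w, u), u), w), times(w, times(u, times(times(u, w), w))))) = 1 + max(3, 4) = 5
depth(times(w, w)) = 1 + max(0, 0) = 1
depth(times(u, u)) = 1 + max(0, 0) = 1
depth(times(times(w, u), times(u, u))) = 1 + max(1, 1) = 2
depth(times(w, times(times(w, u), times(u, u)))) = 1 + max(0, 2) = 3
depth(times(times(w, w), times(w, times(times(w, u), times(u, u))))) = 1 + max(1, 3) = 4
depth(times(times(u, w), times(u, u))) = 1 + max(1, 1) = 2
depth(times(times(times(u, w), w), times(times(u, w), times(u, u)))) = 1 + max(2, 2) = 3
depth(times(times(times(w, w), times(w, times(times(w, u), times(u, u)))), times(times(times(u, w), w), times(times(u, w), times(u, u))))) = 1 + max(4, 3) = 5
depth(times(times(times(times(times(w, u), u), w), times(w, times(u, times(times(u, w), w)))), times(times(times(w, w), times(w, times(times(w, u), times(u, u)))), times(times(times(u, w), w), times(times(u, w), times(u, u)))))) = 1 + max(5, 5) = 6
depth(times(times(u, w), times(w, u))) = 1 + max(1, 1) = 2
depth(times(times(times(u, w), times(w, u)), w)) = 1 + max(2, 0) = 3
depth(times(times(times(times(times(times(w, u), u), w), times(w, times(u, times(times(u, w), w)))), times(times(times(w, w), times(w, times(times(w, u), times(u, u)))), times(times(times(u, w), w), times(times(u, w), times(u, u))))), times(times(times(u, w), times(w, u)), w))) = 1 + max(6, 3) = 7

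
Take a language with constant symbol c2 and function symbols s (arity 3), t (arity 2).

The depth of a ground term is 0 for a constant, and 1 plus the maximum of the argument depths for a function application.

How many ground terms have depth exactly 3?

51986

If N_k denotes the number of depth-≤k ground terms, the 1 constant gives N_0 = 1, and each function symbol of arity r contributes N_{k-1}^r new terms at level k: N_k = 1 + N_{k-1}^3 + N_{k-1}^2.
N_0 = 1
N_1 = 1 + 1^3 + 1^2 = 3
N_2 = 1 + 3^3 + 3^2 = 37
N_3 = 1 + 37^3 + 37^2 = 52023
Terms of depth exactly 3: N_3 − N_2 = 52023 − 37 = 51986.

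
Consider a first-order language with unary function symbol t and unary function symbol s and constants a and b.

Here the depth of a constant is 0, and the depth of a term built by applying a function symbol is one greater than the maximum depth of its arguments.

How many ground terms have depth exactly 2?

Let N_k = |{terms of depth ≤ k}|. Then N_0 = 2 and N_k = 2 + N_{k-1} + N_{k-1} for k ≥ 1 (one summand per function symbol, arity giving the exponent).
N_0 = 2
N_1 = 2 + 2 + 2 = 6
N_2 = 2 + 6 + 6 = 14
Terms of depth exactly 2: N_2 − N_1 = 14 − 6 = 8.

8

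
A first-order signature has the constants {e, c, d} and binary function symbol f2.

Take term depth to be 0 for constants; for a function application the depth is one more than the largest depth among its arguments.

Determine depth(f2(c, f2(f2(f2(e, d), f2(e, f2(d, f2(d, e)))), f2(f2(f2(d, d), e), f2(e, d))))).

depth(f2(e, d)) = 1 + max(0, 0) = 1
depth(f2(d, e)) = 1 + max(0, 0) = 1
depth(f2(d, f2(d, e))) = 1 + max(0, 1) = 2
depth(f2(e, f2(d, f2(d, e)))) = 1 + max(0, 2) = 3
depth(f2(f2(e, d), f2(e, f2(d, f2(d, e))))) = 1 + max(1, 3) = 4
depth(f2(d, d)) = 1 + max(0, 0) = 1
depth(f2(f2(d, d), e)) = 1 + max(1, 0) = 2
depth(f2(f2(f2(d, d), e), f2(e, d))) = 1 + max(2, 1) = 3
depth(f2(f2(f2(e, d), f2(e, f2(d, f2(d, e)))), f2(f2(f2(d, d), e), f2(e, d)))) = 1 + max(4, 3) = 5
depth(f2(c, f2(f2(f2(e, d), f2(e, f2(d, f2(d, e)))), f2(f2(f2(d, d), e), f2(e, d))))) = 1 + max(0, 5) = 6

6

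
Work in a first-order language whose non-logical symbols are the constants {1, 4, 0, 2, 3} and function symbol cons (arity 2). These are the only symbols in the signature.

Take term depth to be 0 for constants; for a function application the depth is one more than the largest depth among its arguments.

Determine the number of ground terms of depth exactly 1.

Write N_k for the number of ground terms of depth ≤ k. A term of depth ≤ k is either a constant or a function symbol applied to arguments of depth ≤ k−1, so N_k = 5 + N_{k-1}^2.
N_0 = 5
N_1 = 5 + 5^2 = 30
Terms of depth exactly 1: N_1 − N_0 = 30 − 5 = 25.

25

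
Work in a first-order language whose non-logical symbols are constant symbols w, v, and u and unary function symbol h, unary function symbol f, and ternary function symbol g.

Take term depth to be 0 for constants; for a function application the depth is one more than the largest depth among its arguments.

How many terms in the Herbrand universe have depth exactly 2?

Write N_k for the number of ground terms of depth ≤ k. A term of depth ≤ k is either a constant or a function symbol applied to arguments of depth ≤ k−1, so N_k = 3 + N_{k-1} + N_{k-1} + N_{k-1}^3.
N_0 = 3
N_1 = 3 + 3 + 3 + 3^3 = 36
N_2 = 3 + 36 + 36 + 36^3 = 46731
Terms of depth exactly 2: N_2 − N_1 = 46731 − 36 = 46695.

46695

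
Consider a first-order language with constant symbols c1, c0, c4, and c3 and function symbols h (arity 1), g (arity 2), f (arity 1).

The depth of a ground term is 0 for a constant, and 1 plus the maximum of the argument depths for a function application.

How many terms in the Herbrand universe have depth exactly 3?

Write N_k for the number of ground terms of depth ≤ k. A term of depth ≤ k is either a constant or a function symbol applied to arguments of depth ≤ k−1, so N_k = 4 + N_{k-1} + N_{k-1}^2 + N_{k-1}.
N_0 = 4
N_1 = 4 + 4 + 4^2 + 4 = 28
N_2 = 4 + 28 + 28^2 + 28 = 844
N_3 = 4 + 844 + 844^2 + 844 = 714028
Terms of depth exactly 3: N_3 − N_2 = 714028 − 844 = 713184.

713184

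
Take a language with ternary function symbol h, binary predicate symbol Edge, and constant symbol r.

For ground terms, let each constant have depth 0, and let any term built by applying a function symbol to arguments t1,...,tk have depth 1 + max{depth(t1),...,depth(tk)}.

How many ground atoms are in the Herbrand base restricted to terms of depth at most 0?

1

First count ground terms of depth ≤ 0.
Write N_k for the number of ground terms of depth ≤ k. A term of depth ≤ k is either a constant or a function symbol applied to arguments of depth ≤ k−1, so N_k = 1 + N_{k-1}^3.
N_0 = 1
Explicitly: r.
So |H| = 1.
For each predicate symbol, the number of ground atoms is |H| raised to its arity; summing:
  Edge: 1^2 = 1
Total ground atoms: 1.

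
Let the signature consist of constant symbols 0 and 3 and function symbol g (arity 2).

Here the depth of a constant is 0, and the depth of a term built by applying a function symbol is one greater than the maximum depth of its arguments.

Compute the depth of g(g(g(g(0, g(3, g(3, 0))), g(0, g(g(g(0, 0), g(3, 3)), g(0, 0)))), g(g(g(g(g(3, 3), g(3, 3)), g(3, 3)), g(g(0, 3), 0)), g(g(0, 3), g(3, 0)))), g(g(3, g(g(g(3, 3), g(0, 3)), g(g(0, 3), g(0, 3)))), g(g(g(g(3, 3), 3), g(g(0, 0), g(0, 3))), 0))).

7

depth(g(3, 0)) = 1 + max(0, 0) = 1
depth(g(3, g(3, 0))) = 1 + max(0, 1) = 2
depth(g(0, g(3, g(3, 0)))) = 1 + max(0, 2) = 3
depth(g(0, 0)) = 1 + max(0, 0) = 1
depth(g(3, 3)) = 1 + max(0, 0) = 1
depth(g(g(0, 0), g(3, 3))) = 1 + max(1, 1) = 2
depth(g(g(g(0, 0), g(3, 3)), g(0, 0))) = 1 + max(2, 1) = 3
depth(g(0, g(g(g(0, 0), g(3, 3)), g(0, 0)))) = 1 + max(0, 3) = 4
depth(g(g(0, g(3, g(3, 0))), g(0, g(g(g(0, 0), g(3, 3)), g(0, 0))))) = 1 + max(3, 4) = 5
depth(g(g(3, 3), g(3, 3))) = 1 + max(1, 1) = 2
depth(g(g(g(3, 3), g(3, 3)), g(3, 3))) = 1 + max(2, 1) = 3
depth(g(0, 3)) = 1 + max(0, 0) = 1
depth(g(g(0, 3), 0)) = 1 + max(1, 0) = 2
depth(g(g(g(g(3, 3), g(3, 3)), g(3, 3)), g(g(0, 3), 0))) = 1 + max(3, 2) = 4
depth(g(g(0, 3), g(3, 0))) = 1 + max(1, 1) = 2
depth(g(g(g(g(g(3, 3), g(3, 3)), g(3, 3)), g(g(0, 3), 0)), g(g(0, 3), g(3, 0)))) = 1 + max(4, 2) = 5
depth(g(g(g(0, g(3, g(3, 0))), g(0, g(g(g(0, 0), g(3, 3)), g(0, 0)))), g(g(g(g(g(3, 3), g(3, 3)), g(3, 3)), g(g(0, 3), 0)), g(g(0, 3), g(3, 0))))) = 1 + max(5, 5) = 6
depth(g(g(3, 3), g(0, 3))) = 1 + max(1, 1) = 2
depth(g(g(0, 3), g(0, 3))) = 1 + max(1, 1) = 2
depth(g(g(g(3, 3), g(0, 3)), g(g(0, 3), g(0, 3)))) = 1 + max(2, 2) = 3
depth(g(3, g(g(g(3, 3), g(0, 3)), g(g(0, 3), g(0, 3))))) = 1 + max(0, 3) = 4
depth(g(g(3, 3), 3)) = 1 + max(1, 0) = 2
depth(g(g(0, 0), g(0, 3))) = 1 + max(1, 1) = 2
depth(g(g(g(3, 3), 3), g(g(0, 0), g(0, 3)))) = 1 + max(2, 2) = 3
depth(g(g(g(g(3, 3), 3), g(g(0, 0), g(0, 3))), 0)) = 1 + max(3, 0) = 4
depth(g(g(3, g(g(g(3, 3), g(0, 3)), g(g(0, 3), g(0, 3)))), g(g(g(g(3, 3), 3), g(g(0, 0), g(0, 3))), 0))) = 1 + max(4, 4) = 5
depth(g(g(g(g(0, g(3, g(3, 0))), g(0, g(g(g(0, 0), g(3, 3)), g(0, 0)))), g(g(g(g(g(3, 3), g(3, 3)), g(3, 3)), g(g(0, 3), 0)), g(g(0, 3), g(3, 0)))), g(g(3, g(g(g(3, 3), g(0, 3)), g(g(0, 3), g(0, 3)))), g(g(g(g(3, 3), 3), g(g(0, 0), g(0, 3))), 0)))) = 1 + max(6, 5) = 7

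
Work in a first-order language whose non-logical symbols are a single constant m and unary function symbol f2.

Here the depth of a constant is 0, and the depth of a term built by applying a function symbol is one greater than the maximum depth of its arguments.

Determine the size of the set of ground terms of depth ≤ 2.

3

Write N_k for the number of ground terms of depth ≤ k. A term of depth ≤ k is either a constant or a function symbol applied to arguments of depth ≤ k−1, so N_k = 1 + N_{k-1}.
N_0 = 1
N_1 = 1 + 1 = 2
N_2 = 1 + 2 = 3
Explicitly: m, f2(m), f2(f2(m)).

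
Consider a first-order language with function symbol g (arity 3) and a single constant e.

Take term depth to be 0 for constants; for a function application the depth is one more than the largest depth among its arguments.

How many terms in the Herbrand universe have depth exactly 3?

Write N_k for the number of ground terms of depth ≤ k. A term of depth ≤ k is either a constant or a function symbol applied to arguments of depth ≤ k−1, so N_k = 1 + N_{k-1}^3.
N_0 = 1
N_1 = 1 + 1^3 = 2
N_2 = 1 + 2^3 = 9
N_3 = 1 + 9^3 = 730
Terms of depth exactly 3: N_3 − N_2 = 730 − 9 = 721.

721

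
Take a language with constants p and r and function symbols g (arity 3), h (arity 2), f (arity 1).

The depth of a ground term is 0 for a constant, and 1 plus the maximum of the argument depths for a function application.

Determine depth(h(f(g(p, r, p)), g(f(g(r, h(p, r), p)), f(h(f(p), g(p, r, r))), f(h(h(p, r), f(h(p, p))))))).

depth(g(p, r, p)) = 1 + max(0, 0, 0) = 1
depth(f(g(p, r, p))) = 1 + depth(g(p, r, p)) = 1 + 1 = 2
depth(h(p, r)) = 1 + max(0, 0) = 1
depth(g(r, h(p, r), p)) = 1 + max(0, 1, 0) = 2
depth(f(g(r, h(p, r), p))) = 1 + depth(g(r, h(p, r), p)) = 1 + 2 = 3
depth(f(p)) = 1 + depth(p) = 1 + 0 = 1
depth(g(p, r, r)) = 1 + max(0, 0, 0) = 1
depth(h(f(p), g(p, r, r))) = 1 + max(1, 1) = 2
depth(f(h(f(p), g(p, r, r)))) = 1 + depth(h(f(p), g(p, r, r))) = 1 + 2 = 3
depth(h(p, p)) = 1 + max(0, 0) = 1
depth(f(h(p, p))) = 1 + depth(h(p, p)) = 1 + 1 = 2
depth(h(h(p, r), f(h(p, p)))) = 1 + max(1, 2) = 3
depth(f(h(h(p, r), f(h(p, p))))) = 1 + depth(h(h(p, r), f(h(p, p)))) = 1 + 3 = 4
depth(g(f(g(r, h(p, r), p)), f(h(f(p), g(p, r, r))), f(h(h(p, r), f(h(p, p)))))) = 1 + max(3, 3, 4) = 5
depth(h(f(g(p, r, p)), g(f(g(r, h(p, r), p)), f(h(f(p), g(p, r, r))), f(h(h(p, r), f(h(p, p))))))) = 1 + max(2, 5) = 6

6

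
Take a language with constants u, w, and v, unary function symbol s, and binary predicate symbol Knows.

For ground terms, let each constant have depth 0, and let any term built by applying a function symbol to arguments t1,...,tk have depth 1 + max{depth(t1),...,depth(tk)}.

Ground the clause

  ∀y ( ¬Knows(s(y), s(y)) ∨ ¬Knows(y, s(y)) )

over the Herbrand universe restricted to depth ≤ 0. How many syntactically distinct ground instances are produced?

Ground terms of depth ≤ 0:
  Let N_k count ground terms of depth at most k. Each non-constant term of depth ≤ k is some function symbol applied to depth-≤(k−1) arguments, giving N_k = 3 + N_{k-1}.
  N_0 = 3
  Explicitly: u, w, v.
So there are 3 ground terms available for substitution.
The body mentions the single quantified variable y; since ground terms form a free algebra, no two substitutions collapse to the same formula.
Number of ground instances = 3.

3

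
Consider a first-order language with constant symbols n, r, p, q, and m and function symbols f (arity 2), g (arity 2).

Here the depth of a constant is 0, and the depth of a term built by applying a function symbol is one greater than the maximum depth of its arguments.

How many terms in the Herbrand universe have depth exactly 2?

If N_k denotes the number of depth-≤k ground terms, the 5 constants give N_0 = 5, and each function symbol of arity r contributes N_{k-1}^r new terms at level k: N_k = 5 + N_{k-1}^2 + N_{k-1}^2.
N_0 = 5
N_1 = 5 + 5^2 + 5^2 = 55
N_2 = 5 + 55^2 + 55^2 = 6055
Terms of depth exactly 2: N_2 − N_1 = 6055 − 55 = 6000.

6000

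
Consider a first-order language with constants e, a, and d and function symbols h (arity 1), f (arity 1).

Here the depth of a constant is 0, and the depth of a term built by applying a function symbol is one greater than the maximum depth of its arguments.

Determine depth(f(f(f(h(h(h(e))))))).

6

depth(h(e)) = 1 + depth(e) = 1 + 0 = 1
depth(h(h(e))) = 1 + depth(h(e)) = 1 + 1 = 2
depth(h(h(h(e)))) = 1 + depth(h(h(e))) = 1 + 2 = 3
depth(f(h(h(h(e))))) = 1 + depth(h(h(h(e)))) = 1 + 3 = 4
depth(f(f(h(h(h(e)))))) = 1 + depth(f(h(h(h(e))))) = 1 + 4 = 5
depth(f(f(f(h(h(h(e))))))) = 1 + depth(f(f(h(h(h(e)))))) = 1 + 5 = 6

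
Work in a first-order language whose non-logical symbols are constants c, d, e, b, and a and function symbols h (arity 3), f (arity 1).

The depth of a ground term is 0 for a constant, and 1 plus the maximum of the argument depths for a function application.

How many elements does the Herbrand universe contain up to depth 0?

If N_k denotes the number of depth-≤k ground terms, the 5 constants give N_0 = 5, and each function symbol of arity r contributes N_{k-1}^r new terms at level k: N_k = 5 + N_{k-1}^3 + N_{k-1}.
N_0 = 5
Explicitly: c, d, e, b, a.

5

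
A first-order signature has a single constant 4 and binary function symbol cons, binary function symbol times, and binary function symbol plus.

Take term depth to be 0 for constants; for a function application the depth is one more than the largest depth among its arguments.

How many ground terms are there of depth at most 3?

7204

Let N_k = |{terms of depth ≤ k}|. Then N_0 = 1 and N_k = 1 + N_{k-1}^2 + N_{k-1}^2 + N_{k-1}^2 for k ≥ 1 (one summand per function symbol, arity giving the exponent).
N_0 = 1
N_1 = 1 + 1^2 + 1^2 + 1^2 = 4
N_2 = 1 + 4^2 + 4^2 + 4^2 = 49
N_3 = 1 + 49^2 + 49^2 + 49^2 = 7204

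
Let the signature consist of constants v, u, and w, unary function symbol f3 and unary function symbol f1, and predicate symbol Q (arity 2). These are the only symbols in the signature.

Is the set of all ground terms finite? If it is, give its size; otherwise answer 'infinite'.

The signature has at least one function symbol (f3, arity 1) and at least one constant (v).
Iterating f3 gives infinitely many distinct ground terms: v, f3(v), f3(f3(v)), ...
So the Herbrand universe is infinite.

infinite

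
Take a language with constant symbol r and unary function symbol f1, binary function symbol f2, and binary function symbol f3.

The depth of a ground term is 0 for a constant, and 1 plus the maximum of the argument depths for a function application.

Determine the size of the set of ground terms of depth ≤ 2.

If N_k denotes the number of depth-≤k ground terms, the 1 constant gives N_0 = 1, and each function symbol of arity r contributes N_{k-1}^r new terms at level k: N_k = 1 + N_{k-1} + N_{k-1}^2 + N_{k-1}^2.
N_0 = 1
N_1 = 1 + 1 + 1^2 + 1^2 = 4
N_2 = 1 + 4 + 4^2 + 4^2 = 37

37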